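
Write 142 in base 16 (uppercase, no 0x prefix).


142 = 8E hex

8E


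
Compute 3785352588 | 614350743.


0b11100001100111111110010110001100 | 0b100100100111100011111110010111 = 0b11100101100111111111111110011111 = 3852468127

3852468127


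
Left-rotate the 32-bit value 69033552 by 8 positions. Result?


Rotate 0b100000111010101111001010000 left by 8 (32-bit) = 0b11101010111100101000000000100 = 492720132

492720132


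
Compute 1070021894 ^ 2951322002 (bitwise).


0b111111110001110011110100000110 ^ 0b10101111111010011001100110010010 = 0b10010000001011101010010010010100 = 2418975892

2418975892


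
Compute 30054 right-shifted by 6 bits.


0b111010101100110 >> 6 = 0b111010101 = 469

469


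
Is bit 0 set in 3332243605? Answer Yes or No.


0b11000110100111100000000010010101, bit 0 = 1. Yes

Yes


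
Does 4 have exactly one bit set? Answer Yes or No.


0b100. Only one bit set => Yes

Yes


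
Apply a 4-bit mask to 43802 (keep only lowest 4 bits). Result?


43802 & 15 = 10

10


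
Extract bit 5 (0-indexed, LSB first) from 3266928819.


0b11000010101110010110000010110011, position 5 = 1

1


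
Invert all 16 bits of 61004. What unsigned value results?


61004 ^ 65535 = 4531

4531


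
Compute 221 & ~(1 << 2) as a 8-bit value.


221 & ~(1 << 2) = 217

217


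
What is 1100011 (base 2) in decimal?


1100011 in decimal = 99

99


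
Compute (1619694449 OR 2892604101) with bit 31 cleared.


Step 1: 1619694449 | 2892604101 = 3974870005
Step 2: 3974870005 & ~(1 << 31) = 1827386357

1827386357


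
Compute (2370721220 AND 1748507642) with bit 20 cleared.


Step 1: 2370721220 & 1748507642 = 134746560
Step 2: 134746560 & ~(1 << 20) = 134746560

134746560


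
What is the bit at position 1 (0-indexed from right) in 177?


0b10110001, position 1 = 0

0


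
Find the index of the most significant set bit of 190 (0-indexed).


0b10111110. Highest set bit at position 7

7


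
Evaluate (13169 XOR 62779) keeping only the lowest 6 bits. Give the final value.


Step 1: 13169 ^ 62779 = 50762
Step 2: 50762 & 63 = 10

10


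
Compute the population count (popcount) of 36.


0b100100 has 2 set bits

2


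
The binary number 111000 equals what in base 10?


111000 in decimal = 56

56


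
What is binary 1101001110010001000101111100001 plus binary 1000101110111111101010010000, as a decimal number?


1101001110010001000101111100001 + 1000101110111111101010010000 = 1110010100001001000011001110001 = 1921287793

1921287793


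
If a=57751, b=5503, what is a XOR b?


57751 ^ 5503 = 62696

62696


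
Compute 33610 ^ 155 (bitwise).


0b1000001101001010 ^ 0b10011011 = 0b1000001111010001 = 33745

33745


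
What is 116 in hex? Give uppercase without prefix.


116 = 74 hex

74


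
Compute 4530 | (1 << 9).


4530 | (1 << 9) = 4530 | 512 = 5042

5042


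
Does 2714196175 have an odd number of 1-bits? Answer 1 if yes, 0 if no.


0b10100001110001110101100011001111 has 17 ones => parity 1

1


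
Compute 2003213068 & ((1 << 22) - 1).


2003213068 & 4194303 = 2530060

2530060


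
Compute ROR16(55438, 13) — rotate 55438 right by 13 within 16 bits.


Rotate 0b1101100010001110 right by 13 (16-bit) = 0b1100010001110110 = 50294

50294


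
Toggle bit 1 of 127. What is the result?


127 ^ (1 << 1) = 127 ^ 2 = 125

125


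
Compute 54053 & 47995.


0b1101001100100101 & 0b1011101101111011 = 0b1001001100100001 = 37665

37665


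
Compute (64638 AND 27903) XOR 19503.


Step 1: 64638 & 27903 = 27774
Step 2: 27774 ^ 19503 = 8273

8273


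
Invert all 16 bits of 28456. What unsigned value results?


28456 ^ 65535 = 37079

37079


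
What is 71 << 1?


0b1000111 << 1 = 0b10001110 = 142

142


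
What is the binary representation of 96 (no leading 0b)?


96 = 1100000 in binary

1100000


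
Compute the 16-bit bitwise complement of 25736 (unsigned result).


~0b110010010001000 = 0b1001101101110111 = 39799 (16-bit unsigned)

39799


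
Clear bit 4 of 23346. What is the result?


23346 & ~(1 << 4) = 23330

23330


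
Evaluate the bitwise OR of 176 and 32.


0b10110000 | 0b100000 = 0b10110000 = 176

176


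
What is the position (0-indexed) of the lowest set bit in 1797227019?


0b1101011000111111000001000001011. Lowest set bit at position 0

0


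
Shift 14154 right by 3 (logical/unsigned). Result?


0b11011101001010 >> 3 = 0b11011101001 = 1769

1769


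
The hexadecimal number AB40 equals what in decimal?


AB40 hex = 43840 decimal

43840


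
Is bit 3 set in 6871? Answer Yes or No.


0b1101011010111, bit 3 = 0. No

No


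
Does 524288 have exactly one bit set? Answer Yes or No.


0b10000000000000000000. Only one bit set => Yes

Yes


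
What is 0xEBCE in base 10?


EBCE hex = 60366 decimal

60366


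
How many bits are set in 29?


0b11101 has 4 set bits

4


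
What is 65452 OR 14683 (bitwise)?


0b1111111110101100 | 0b11100101011011 = 0b1111111111111111 = 65535

65535


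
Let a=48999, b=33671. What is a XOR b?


48999 ^ 33671 = 15584

15584


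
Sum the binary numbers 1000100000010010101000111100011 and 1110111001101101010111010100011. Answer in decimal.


1000100000010010101000111100011 + 1110111001101101010111010100011 = 10111011010000000000000010000110 = 3141533830

3141533830


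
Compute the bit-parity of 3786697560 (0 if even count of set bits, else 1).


0b11100001101101000110101101011000 has 16 ones => parity 0

0


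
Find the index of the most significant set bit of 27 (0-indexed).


0b11011. Highest set bit at position 4

4


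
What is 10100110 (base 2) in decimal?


10100110 in decimal = 166

166


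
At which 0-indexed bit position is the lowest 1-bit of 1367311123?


0b1010001011111111000001100010011. Lowest set bit at position 0

0


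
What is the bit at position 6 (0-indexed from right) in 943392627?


0b111000001110110000011101110011, position 6 = 1

1


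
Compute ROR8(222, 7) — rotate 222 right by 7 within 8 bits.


Rotate 0b11011110 right by 7 (8-bit) = 0b10111101 = 189

189


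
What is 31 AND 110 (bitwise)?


0b11111 & 0b1101110 = 0b1110 = 14

14


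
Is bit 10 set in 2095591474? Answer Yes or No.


0b1111100111010000011000000110010, bit 10 = 0. No

No


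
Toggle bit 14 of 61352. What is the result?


61352 ^ (1 << 14) = 61352 ^ 16384 = 44968

44968


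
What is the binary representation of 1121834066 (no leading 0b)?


1121834066 = 1000010110111011101010001010010 in binary

1000010110111011101010001010010


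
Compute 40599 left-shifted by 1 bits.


0b1001111010010111 << 1 = 0b10011110100101110 = 81198

81198


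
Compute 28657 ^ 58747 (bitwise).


0b110111111110001 ^ 0b1110010101111011 = 0b1000101010001010 = 35466

35466


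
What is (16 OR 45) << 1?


Step 1: 16 | 45 = 61
Step 2: 61 << 1 = 122

122


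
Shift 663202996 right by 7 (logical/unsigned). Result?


0b100111100001111010110010110100 >> 7 = 0b10011110000111101011001 = 5181273

5181273


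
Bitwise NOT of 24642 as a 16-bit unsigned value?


~0b110000001000010 = 0b1001111110111101 = 40893 (16-bit unsigned)

40893


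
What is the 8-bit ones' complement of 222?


222 ^ 255 = 33

33


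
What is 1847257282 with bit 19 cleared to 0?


1847257282 & ~(1 << 19) = 1846732994

1846732994


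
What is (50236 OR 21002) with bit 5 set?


Step 1: 50236 | 21002 = 54846
Step 2: 54846 | (1 << 5) = 54846 | 32 = 54846

54846


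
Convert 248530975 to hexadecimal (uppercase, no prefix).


248530975 = ED0481F hex

ED0481F


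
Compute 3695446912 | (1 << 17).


3695446912 | (1 << 17) = 3695446912 | 131072 = 3695577984

3695577984


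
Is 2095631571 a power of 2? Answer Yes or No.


0b1111100111010001100110011010011. Multiple bits set => No

No


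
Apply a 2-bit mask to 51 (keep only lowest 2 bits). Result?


51 & 3 = 3

3


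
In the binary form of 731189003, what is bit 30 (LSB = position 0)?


0b101011100101010000111100001011, position 30 = 0

0


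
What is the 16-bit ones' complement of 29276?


29276 ^ 65535 = 36259

36259


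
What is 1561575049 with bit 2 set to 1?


1561575049 | (1 << 2) = 1561575049 | 4 = 1561575053

1561575053


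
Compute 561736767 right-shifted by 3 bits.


0b100001011110110110110000111111 >> 3 = 0b100001011110110110110000111 = 70217095

70217095


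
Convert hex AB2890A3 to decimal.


AB2890A3 hex = 2871562403 decimal

2871562403


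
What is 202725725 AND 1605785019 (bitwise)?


0b1100000101010101100101011101 & 0b1011111101101100101010110111011 = 0b1100000101000101000100011001 = 202658073

202658073


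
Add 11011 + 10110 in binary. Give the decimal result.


11011 + 10110 = 110001 = 49

49


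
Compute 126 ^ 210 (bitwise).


0b1111110 ^ 0b11010010 = 0b10101100 = 172

172


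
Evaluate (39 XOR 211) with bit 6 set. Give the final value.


Step 1: 39 ^ 211 = 244
Step 2: 244 | (1 << 6) = 244 | 64 = 244

244


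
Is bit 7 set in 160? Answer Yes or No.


0b10100000, bit 7 = 1. Yes

Yes


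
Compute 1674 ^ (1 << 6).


1674 ^ (1 << 6) = 1674 ^ 64 = 1738

1738


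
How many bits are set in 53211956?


0b11001010111111001100110100 has 15 set bits

15


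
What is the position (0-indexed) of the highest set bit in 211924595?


0b1100101000011011011001110011. Highest set bit at position 27

27


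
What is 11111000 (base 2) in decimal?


11111000 in decimal = 248

248


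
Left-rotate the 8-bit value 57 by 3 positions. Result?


Rotate 0b111001 left by 3 (8-bit) = 0b11001001 = 201

201


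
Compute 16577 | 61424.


0b100000011000001 | 0b1110111111110000 = 0b1110111111110001 = 61425

61425


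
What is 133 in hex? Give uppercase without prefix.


133 = 85 hex

85


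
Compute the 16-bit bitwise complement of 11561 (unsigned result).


~0b10110100101001 = 0b1101001011010110 = 53974 (16-bit unsigned)

53974


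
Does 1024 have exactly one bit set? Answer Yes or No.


0b10000000000. Only one bit set => Yes

Yes


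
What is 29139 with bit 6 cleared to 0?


29139 & ~(1 << 6) = 29075

29075


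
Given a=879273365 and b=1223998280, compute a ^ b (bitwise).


879273365 ^ 1223998280 = 2090606301

2090606301


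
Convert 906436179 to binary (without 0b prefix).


906436179 = 110110000001110001111001010011 in binary

110110000001110001111001010011


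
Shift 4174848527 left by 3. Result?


0b11111000110101110010001000001111 << 3 = 0b11111000110101110010001000001111000 = 33398788216

33398788216


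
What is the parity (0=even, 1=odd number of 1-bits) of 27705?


0b110110000111001 has 8 ones => parity 0

0


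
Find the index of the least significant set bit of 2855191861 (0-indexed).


0b10101010001011101100010100110101. Lowest set bit at position 0

0


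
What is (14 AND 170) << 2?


Step 1: 14 & 170 = 10
Step 2: 10 << 2 = 40

40


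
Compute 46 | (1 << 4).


46 | (1 << 4) = 46 | 16 = 62

62


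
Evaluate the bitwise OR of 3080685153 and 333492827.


0b10110111100111111000011001100001 | 0b10011111000001011001001011011 = 0b10110111111111111011011001111011 = 3086988923

3086988923


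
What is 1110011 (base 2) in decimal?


1110011 in decimal = 115

115


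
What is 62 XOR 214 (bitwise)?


0b111110 ^ 0b11010110 = 0b11101000 = 232

232


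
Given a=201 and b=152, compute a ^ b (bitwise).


201 ^ 152 = 81

81


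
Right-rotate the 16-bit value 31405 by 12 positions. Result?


Rotate 0b111101010101101 right by 12 (16-bit) = 0b1010101011010111 = 43735

43735


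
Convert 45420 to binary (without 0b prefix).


45420 = 1011000101101100 in binary

1011000101101100


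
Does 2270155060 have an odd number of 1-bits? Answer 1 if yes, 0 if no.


0b10000111010011111101000100110100 has 16 ones => parity 0

0


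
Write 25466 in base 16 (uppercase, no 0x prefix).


25466 = 637A hex

637A


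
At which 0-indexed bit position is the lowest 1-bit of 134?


0b10000110. Lowest set bit at position 1

1


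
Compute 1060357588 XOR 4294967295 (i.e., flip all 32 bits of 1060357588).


1060357588 ^ 4294967295 = 3234609707

3234609707


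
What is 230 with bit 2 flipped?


230 ^ (1 << 2) = 230 ^ 4 = 226

226


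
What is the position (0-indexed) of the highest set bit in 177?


0b10110001. Highest set bit at position 7

7


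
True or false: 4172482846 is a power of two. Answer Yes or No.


0b11111000101100110000100100011110. Multiple bits set => No

No


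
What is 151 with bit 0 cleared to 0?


151 & ~(1 << 0) = 150

150


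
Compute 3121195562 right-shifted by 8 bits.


0b10111010000010011010101000101010 >> 8 = 0b101110100000100110101010 = 12192170

12192170


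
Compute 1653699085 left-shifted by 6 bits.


0b1100010100100010111001000001101 << 6 = 0b1100010100100010111001000001101000000 = 105836741440

105836741440


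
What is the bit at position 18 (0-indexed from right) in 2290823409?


0b10001000100010110011000011110001, position 18 = 0

0


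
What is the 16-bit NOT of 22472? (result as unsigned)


~0b101011111001000 = 0b1010100000110111 = 43063 (16-bit unsigned)

43063


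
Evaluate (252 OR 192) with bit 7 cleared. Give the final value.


Step 1: 252 | 192 = 252
Step 2: 252 & ~(1 << 7) = 124

124


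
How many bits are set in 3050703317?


0b10110101110101100000100111010101 has 17 set bits

17


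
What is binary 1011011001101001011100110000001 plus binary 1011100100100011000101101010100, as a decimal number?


1011011001101001011100110000001 + 1011100100100011000101101010100 = 10110111110001100100010011010101 = 3083224277

3083224277


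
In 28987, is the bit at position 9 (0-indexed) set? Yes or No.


0b111000100111011, bit 9 = 0. No

No


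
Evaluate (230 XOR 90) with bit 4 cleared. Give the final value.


Step 1: 230 ^ 90 = 188
Step 2: 188 & ~(1 << 4) = 172

172


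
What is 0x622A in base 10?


622A hex = 25130 decimal

25130


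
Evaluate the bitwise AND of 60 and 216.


0b111100 & 0b11011000 = 0b11000 = 24

24


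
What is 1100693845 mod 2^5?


1100693845 & 31 = 21

21


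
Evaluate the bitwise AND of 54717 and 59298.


0b1101010110111101 & 0b1110011110100010 = 0b1100010110100000 = 50592

50592


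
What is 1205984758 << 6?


0b1000111111000011101110111110110 << 6 = 0b1000111111000011101110111110110000000 = 77183024512

77183024512


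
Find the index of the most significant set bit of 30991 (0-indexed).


0b111100100001111. Highest set bit at position 14

14


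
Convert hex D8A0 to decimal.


D8A0 hex = 55456 decimal

55456


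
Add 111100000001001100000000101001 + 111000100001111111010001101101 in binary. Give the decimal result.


111100000001001100000000101001 + 111000100001111111010001101101 = 1110100100011001011010010010110 = 1955378326

1955378326


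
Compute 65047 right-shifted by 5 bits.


0b1111111000010111 >> 5 = 0b11111110000 = 2032

2032


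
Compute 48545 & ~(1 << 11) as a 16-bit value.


48545 & ~(1 << 11) = 46497

46497


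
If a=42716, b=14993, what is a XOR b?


42716 ^ 14993 = 40013

40013


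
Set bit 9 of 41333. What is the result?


41333 | (1 << 9) = 41333 | 512 = 41845

41845


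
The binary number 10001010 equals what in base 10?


10001010 in decimal = 138

138


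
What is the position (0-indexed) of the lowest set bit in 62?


0b111110. Lowest set bit at position 1

1


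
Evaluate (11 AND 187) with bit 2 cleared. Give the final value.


Step 1: 11 & 187 = 11
Step 2: 11 & ~(1 << 2) = 11

11


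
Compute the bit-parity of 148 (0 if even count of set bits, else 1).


0b10010100 has 3 ones => parity 1

1


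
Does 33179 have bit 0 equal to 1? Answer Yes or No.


0b1000000110011011, bit 0 = 1. Yes

Yes


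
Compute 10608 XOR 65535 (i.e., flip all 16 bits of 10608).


10608 ^ 65535 = 54927

54927


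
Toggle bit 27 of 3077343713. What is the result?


3077343713 ^ (1 << 27) = 3077343713 ^ 134217728 = 3211561441

3211561441


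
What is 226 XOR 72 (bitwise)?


0b11100010 ^ 0b1001000 = 0b10101010 = 170

170


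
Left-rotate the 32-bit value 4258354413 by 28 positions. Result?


Rotate 0b11111101110100010101010011101101 left by 28 (32-bit) = 0b11011111110111010001010101001110 = 3755808078

3755808078


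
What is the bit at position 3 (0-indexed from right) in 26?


0b11010, position 3 = 1

1


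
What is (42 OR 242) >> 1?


Step 1: 42 | 242 = 250
Step 2: 250 >> 1 = 125

125


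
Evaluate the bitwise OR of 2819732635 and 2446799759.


0b10101000000100011011010010011011 | 0b10010001110101110011001110001111 = 0b10111001110101111011011110011111 = 3117922207

3117922207


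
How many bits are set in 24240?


0b101111010110000 has 8 set bits

8


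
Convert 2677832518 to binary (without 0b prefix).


2677832518 = 10011111100111000111101101000110 in binary

10011111100111000111101101000110


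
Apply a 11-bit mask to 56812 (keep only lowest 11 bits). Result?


56812 & 2047 = 1516

1516


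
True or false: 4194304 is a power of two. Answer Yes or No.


0b10000000000000000000000. Only one bit set => Yes

Yes


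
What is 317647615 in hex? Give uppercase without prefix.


317647615 = 12EEEAFF hex

12EEEAFF


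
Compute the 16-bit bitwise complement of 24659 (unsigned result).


~0b110000001010011 = 0b1001111110101100 = 40876 (16-bit unsigned)

40876


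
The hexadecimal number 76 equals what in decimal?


76 hex = 118 decimal

118


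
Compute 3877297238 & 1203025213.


0b11100111000110101101110001010110 & 0b1000111101101001011010100111101 = 0b1000111000100001001010000010100 = 1192268820

1192268820


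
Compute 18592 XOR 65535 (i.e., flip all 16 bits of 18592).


18592 ^ 65535 = 46943

46943


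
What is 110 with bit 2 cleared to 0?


110 & ~(1 << 2) = 106

106


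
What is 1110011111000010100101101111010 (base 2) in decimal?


1110011111000010100101101111010 in decimal = 1944144762

1944144762


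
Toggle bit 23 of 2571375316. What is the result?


2571375316 ^ (1 << 23) = 2571375316 ^ 8388608 = 2579763924

2579763924


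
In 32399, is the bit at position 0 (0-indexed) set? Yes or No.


0b111111010001111, bit 0 = 1. Yes

Yes


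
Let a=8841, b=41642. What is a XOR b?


8841 ^ 41642 = 32803

32803


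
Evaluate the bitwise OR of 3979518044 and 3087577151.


0b11101101001100101010000001011100 | 0b10111000000010001011000000111111 = 0b11111101001110101011000001111111 = 4248481919

4248481919


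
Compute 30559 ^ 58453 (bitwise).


0b111011101011111 ^ 0b1110010001010101 = 0b1001001100001010 = 37642

37642


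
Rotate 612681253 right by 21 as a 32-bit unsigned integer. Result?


Rotate 0b100100100001001100011000100101 right by 21 (32-bit) = 0b100110001100010010100100100100 = 640756004

640756004


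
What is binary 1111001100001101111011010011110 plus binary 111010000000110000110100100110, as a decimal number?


1111001100001101111011010011110 + 111010000000110000110100100110 = 10110011100010100000001111000100 = 3012166596

3012166596


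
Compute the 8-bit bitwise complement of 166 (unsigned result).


~0b10100110 = 0b1011001 = 89 (8-bit unsigned)

89


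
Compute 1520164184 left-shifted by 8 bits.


0b1011010100110111101110101011000 << 8 = 0b101101010011011110111010101100000000000 = 389162031104

389162031104


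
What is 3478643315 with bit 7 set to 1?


3478643315 | (1 << 7) = 3478643315 | 128 = 3478643443

3478643443


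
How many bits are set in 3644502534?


0b11011001001110101011001000000110 has 15 set bits

15


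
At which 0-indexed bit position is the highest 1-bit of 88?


0b1011000. Highest set bit at position 6

6


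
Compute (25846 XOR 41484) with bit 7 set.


Step 1: 25846 ^ 41484 = 50938
Step 2: 50938 | (1 << 7) = 50938 | 128 = 50938

50938


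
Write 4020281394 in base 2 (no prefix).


4020281394 = 11101111101000001010000000110010 in binary

11101111101000001010000000110010


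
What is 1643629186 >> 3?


0b1100001111101111100101010000010 >> 3 = 0b1100001111101111100101010000 = 205453648

205453648


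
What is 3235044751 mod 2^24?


3235044751 & 16777215 = 13819279

13819279


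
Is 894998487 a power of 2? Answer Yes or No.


0b110101010110001001011111010111. Multiple bits set => No

No


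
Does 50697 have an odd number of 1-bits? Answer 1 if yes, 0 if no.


0b1100011000001001 has 6 ones => parity 0

0


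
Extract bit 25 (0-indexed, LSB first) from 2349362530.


0b10001100000010000110110101100010, position 25 = 0

0


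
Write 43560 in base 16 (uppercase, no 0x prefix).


43560 = AA28 hex

AA28


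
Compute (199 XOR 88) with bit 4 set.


Step 1: 199 ^ 88 = 159
Step 2: 159 | (1 << 4) = 159 | 16 = 159

159


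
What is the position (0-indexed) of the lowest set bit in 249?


0b11111001. Lowest set bit at position 0

0


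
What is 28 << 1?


0b11100 << 1 = 0b111000 = 56

56


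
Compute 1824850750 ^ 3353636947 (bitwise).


0b1101100110001010000001100111110 ^ 0b11000111111001000111000001010011 = 0b10101011001000010111001101101101 = 2871096173

2871096173


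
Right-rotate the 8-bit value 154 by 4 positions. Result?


Rotate 0b10011010 right by 4 (8-bit) = 0b10101001 = 169

169


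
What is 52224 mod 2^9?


52224 & 511 = 0

0


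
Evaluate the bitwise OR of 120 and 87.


0b1111000 | 0b1010111 = 0b1111111 = 127

127


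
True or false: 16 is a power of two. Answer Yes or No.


0b10000. Only one bit set => Yes

Yes


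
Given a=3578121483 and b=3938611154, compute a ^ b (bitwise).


3578121483 ^ 3938611154 = 1065853657

1065853657


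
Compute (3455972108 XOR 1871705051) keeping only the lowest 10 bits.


Step 1: 3455972108 ^ 1871705051 = 2725380311
Step 2: 2725380311 & 1023 = 215

215


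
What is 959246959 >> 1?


0b111001001011001111001001101111 >> 1 = 0b11100100101100111100100110111 = 479623479

479623479


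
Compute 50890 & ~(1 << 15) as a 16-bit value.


50890 & ~(1 << 15) = 18122

18122


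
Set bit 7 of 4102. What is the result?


4102 | (1 << 7) = 4102 | 128 = 4230

4230


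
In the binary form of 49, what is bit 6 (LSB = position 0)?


0b110001, position 6 = 0

0


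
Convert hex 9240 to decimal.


9240 hex = 37440 decimal

37440


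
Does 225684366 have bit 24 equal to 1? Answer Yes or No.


0b1101011100111010101110001110, bit 24 = 1. Yes

Yes


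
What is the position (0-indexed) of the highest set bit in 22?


0b10110. Highest set bit at position 4

4


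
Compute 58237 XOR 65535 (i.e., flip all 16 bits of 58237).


58237 ^ 65535 = 7298

7298


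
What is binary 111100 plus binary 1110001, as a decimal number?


111100 + 1110001 = 10101101 = 173

173


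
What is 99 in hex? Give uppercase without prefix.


99 = 63 hex

63


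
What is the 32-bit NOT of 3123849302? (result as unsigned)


~0b10111010001100100010100001010110 = 0b1000101110011011101011110101001 = 1171117993 (32-bit unsigned)

1171117993


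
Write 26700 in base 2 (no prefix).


26700 = 110100001001100 in binary

110100001001100


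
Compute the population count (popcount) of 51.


0b110011 has 4 set bits

4


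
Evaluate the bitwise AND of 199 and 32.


0b11000111 & 0b100000 = 0b0 = 0

0


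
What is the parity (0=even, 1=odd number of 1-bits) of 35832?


0b1000101111111000 has 9 ones => parity 1

1


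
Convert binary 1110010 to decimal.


1110010 in decimal = 114

114


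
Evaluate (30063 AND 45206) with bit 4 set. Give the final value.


Step 1: 30063 & 45206 = 12294
Step 2: 12294 | (1 << 4) = 12294 | 16 = 12310

12310


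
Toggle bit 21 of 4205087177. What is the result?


4205087177 ^ (1 << 21) = 4205087177 ^ 2097152 = 4202990025

4202990025


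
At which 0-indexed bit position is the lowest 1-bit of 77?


0b1001101. Lowest set bit at position 0

0


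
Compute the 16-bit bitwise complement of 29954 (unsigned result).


~0b111010100000010 = 0b1000101011111101 = 35581 (16-bit unsigned)

35581


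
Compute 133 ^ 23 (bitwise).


0b10000101 ^ 0b10111 = 0b10010010 = 146

146


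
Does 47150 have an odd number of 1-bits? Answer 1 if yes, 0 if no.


0b1011100000101110 has 8 ones => parity 0

0


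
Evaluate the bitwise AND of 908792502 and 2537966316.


0b110110001010110001001010110110 & 0b10010111010001100100101011101100 = 0b10110000000100000001010100100 = 369230500

369230500


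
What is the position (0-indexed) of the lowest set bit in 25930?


0b110010101001010. Lowest set bit at position 1

1


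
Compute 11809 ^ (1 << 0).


11809 ^ (1 << 0) = 11809 ^ 1 = 11808

11808


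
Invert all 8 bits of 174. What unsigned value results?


174 ^ 255 = 81

81


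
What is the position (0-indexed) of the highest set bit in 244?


0b11110100. Highest set bit at position 7

7


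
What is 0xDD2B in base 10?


DD2B hex = 56619 decimal

56619


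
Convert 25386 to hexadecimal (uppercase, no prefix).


25386 = 632A hex

632A


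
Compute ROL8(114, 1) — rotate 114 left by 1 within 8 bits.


Rotate 0b1110010 left by 1 (8-bit) = 0b11100100 = 228

228


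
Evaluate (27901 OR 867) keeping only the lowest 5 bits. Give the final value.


Step 1: 27901 | 867 = 28671
Step 2: 28671 & 31 = 31

31


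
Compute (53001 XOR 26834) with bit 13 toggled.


Step 1: 53001 ^ 26834 = 42971
Step 2: 42971 ^ (1 << 13) = 42971 ^ 8192 = 34779

34779


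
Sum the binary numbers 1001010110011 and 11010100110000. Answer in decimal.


1001010110011 + 11010100110000 = 100011111100011 = 18403

18403


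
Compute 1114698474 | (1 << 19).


1114698474 | (1 << 19) = 1114698474 | 524288 = 1115222762

1115222762


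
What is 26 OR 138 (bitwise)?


0b11010 | 0b10001010 = 0b10011010 = 154

154


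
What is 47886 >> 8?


0b1011101100001110 >> 8 = 0b10111011 = 187

187


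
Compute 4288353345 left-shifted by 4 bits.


0b11111111100110110001010001000001 << 4 = 0b111111111001101100010100010000010000 = 68613653520

68613653520


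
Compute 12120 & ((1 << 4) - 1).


12120 & 15 = 8

8


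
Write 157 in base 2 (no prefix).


157 = 10011101 in binary

10011101


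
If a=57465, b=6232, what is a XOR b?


57465 ^ 6232 = 63521

63521


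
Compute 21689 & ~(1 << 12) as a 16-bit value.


21689 & ~(1 << 12) = 17593

17593


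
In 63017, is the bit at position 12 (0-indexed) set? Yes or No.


0b1111011000101001, bit 12 = 1. Yes

Yes


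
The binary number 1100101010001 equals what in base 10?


1100101010001 in decimal = 6481

6481


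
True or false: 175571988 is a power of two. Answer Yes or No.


0b1010011101110000010000010100. Multiple bits set => No

No


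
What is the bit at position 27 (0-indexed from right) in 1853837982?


0b1101110011111110101001010011110, position 27 = 1

1


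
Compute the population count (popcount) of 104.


0b1101000 has 3 set bits

3


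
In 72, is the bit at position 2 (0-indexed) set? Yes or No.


0b1001000, bit 2 = 0. No

No


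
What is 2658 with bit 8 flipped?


2658 ^ (1 << 8) = 2658 ^ 256 = 2914

2914


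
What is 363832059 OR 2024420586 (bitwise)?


0b10101101011111010001011111011 | 0b1111000101010100011010011101010 = 0b1111101101011111011011011111011 = 2108667643

2108667643


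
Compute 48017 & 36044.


0b1011101110010001 & 0b1000110011001100 = 0b1000100010000000 = 34944

34944


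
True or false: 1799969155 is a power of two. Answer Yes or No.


0b1101011010010010101100110000011. Multiple bits set => No

No


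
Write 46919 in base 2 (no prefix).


46919 = 1011011101000111 in binary

1011011101000111


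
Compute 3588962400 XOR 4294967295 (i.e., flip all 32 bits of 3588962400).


3588962400 ^ 4294967295 = 706004895

706004895


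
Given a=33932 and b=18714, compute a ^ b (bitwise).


33932 ^ 18714 = 52630

52630


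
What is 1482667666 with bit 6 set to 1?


1482667666 | (1 << 6) = 1482667666 | 64 = 1482667730

1482667730


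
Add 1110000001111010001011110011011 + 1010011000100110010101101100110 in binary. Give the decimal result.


1110000001111010001011110011011 + 1010011000100110010101101100110 = 11000011010100000100001100000001 = 3276817153

3276817153


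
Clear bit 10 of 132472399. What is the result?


132472399 & ~(1 << 10) = 132471375

132471375


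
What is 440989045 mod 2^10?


440989045 & 1023 = 373

373


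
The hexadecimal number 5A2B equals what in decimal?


5A2B hex = 23083 decimal

23083


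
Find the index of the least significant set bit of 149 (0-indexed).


0b10010101. Lowest set bit at position 0

0


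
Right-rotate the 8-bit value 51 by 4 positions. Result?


Rotate 0b110011 right by 4 (8-bit) = 0b110011 = 51

51


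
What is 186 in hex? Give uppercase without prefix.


186 = BA hex

BA


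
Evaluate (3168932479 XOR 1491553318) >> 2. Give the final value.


Step 1: 3168932479 ^ 1491553318 = 3825557081
Step 2: 3825557081 >> 2 = 956389270

956389270


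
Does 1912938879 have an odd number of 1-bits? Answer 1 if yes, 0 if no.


0b1110010000001010010000101111111 has 15 ones => parity 1

1


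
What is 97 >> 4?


0b1100001 >> 4 = 0b110 = 6

6


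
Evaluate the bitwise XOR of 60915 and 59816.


0b1110110111110011 ^ 0b1110100110101000 = 0b10001011011 = 1115

1115


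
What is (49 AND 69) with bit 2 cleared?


Step 1: 49 & 69 = 1
Step 2: 1 & ~(1 << 2) = 1

1


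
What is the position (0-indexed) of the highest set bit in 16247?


0b11111101110111. Highest set bit at position 13

13


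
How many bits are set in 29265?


0b111001001010001 has 7 set bits

7


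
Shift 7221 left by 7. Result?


0b1110000110101 << 7 = 0b11100001101010000000 = 924288

924288


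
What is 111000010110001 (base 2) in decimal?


111000010110001 in decimal = 28849

28849


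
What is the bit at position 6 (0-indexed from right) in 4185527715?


0b11111001011110100001010110100011, position 6 = 0

0


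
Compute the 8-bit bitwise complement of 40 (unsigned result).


~0b101000 = 0b11010111 = 215 (8-bit unsigned)

215


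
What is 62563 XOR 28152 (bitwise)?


0b1111010001100011 ^ 0b110110111111000 = 0b1001100110011011 = 39323

39323


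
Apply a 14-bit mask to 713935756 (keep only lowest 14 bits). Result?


713935756 & 16383 = 2956

2956


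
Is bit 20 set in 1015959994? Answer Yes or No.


0b111100100011100101000110111010, bit 20 = 0. No

No


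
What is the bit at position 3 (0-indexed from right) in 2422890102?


0b10010000011010100101111001110110, position 3 = 0

0


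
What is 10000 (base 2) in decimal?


10000 in decimal = 16

16


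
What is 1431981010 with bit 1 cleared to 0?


1431981010 & ~(1 << 1) = 1431981008

1431981008


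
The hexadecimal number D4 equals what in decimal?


D4 hex = 212 decimal

212


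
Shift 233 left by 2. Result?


0b11101001 << 2 = 0b1110100100 = 932

932


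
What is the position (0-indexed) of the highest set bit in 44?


0b101100. Highest set bit at position 5

5


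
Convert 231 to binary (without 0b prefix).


231 = 11100111 in binary

11100111


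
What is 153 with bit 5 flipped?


153 ^ (1 << 5) = 153 ^ 32 = 185

185


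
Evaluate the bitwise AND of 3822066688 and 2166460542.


0b11100011110100000001110000000000 & 0b10000001001000011001000001111110 = 0b10000001000000000001000000000000 = 2164264960

2164264960


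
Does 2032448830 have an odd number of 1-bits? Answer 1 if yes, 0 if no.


0b1111001001001001011010100111110 has 17 ones => parity 1

1


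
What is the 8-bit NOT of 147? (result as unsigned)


~0b10010011 = 0b1101100 = 108 (8-bit unsigned)

108


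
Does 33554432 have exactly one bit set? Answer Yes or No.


0b10000000000000000000000000. Only one bit set => Yes

Yes


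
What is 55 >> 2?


0b110111 >> 2 = 0b1101 = 13

13


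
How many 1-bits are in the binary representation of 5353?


0b1010011101001 has 7 set bits

7


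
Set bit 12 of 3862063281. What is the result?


3862063281 | (1 << 12) = 3862063281 | 4096 = 3862067377

3862067377


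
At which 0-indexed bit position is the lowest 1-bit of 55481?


0b1101100010111001. Lowest set bit at position 0

0


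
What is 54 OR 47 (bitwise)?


0b110110 | 0b101111 = 0b111111 = 63

63


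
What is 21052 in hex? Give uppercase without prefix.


21052 = 523C hex

523C


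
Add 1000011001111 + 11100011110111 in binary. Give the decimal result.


1000011001111 + 11100011110111 = 100100111000110 = 18886

18886


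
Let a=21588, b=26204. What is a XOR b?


21588 ^ 26204 = 12808

12808


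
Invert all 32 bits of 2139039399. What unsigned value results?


2139039399 ^ 4294967295 = 2155927896

2155927896


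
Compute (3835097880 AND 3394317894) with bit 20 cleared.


Step 1: 3835097880 & 3394317894 = 3222282752
Step 2: 3222282752 & ~(1 << 20) = 3221234176

3221234176


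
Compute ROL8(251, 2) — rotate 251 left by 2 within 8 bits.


Rotate 0b11111011 left by 2 (8-bit) = 0b11101111 = 239

239


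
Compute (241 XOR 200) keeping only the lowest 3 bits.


Step 1: 241 ^ 200 = 57
Step 2: 57 & 7 = 1

1


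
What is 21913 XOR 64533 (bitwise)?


0b101010110011001 ^ 0b1111110000010101 = 0b1010100110001100 = 43404

43404


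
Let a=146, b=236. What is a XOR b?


146 ^ 236 = 126

126


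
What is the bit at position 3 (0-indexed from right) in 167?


0b10100111, position 3 = 0

0


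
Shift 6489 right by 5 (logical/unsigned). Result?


0b1100101011001 >> 5 = 0b11001010 = 202

202


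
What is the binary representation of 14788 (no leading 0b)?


14788 = 11100111000100 in binary

11100111000100


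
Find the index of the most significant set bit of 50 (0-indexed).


0b110010. Highest set bit at position 5

5


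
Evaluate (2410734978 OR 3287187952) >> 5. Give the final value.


Step 1: 2410734978 | 3287187952 = 3489588722
Step 2: 3489588722 >> 5 = 109049647

109049647


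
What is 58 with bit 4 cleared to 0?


58 & ~(1 << 4) = 42

42


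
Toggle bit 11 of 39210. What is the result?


39210 ^ (1 << 11) = 39210 ^ 2048 = 37162

37162


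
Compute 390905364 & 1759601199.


0b10111010011001011111000010100 & 0b1101000111000010110001000101111 = 0b10000000010001000000100 = 4203012

4203012


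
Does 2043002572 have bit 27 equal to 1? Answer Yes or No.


0b1111001110001011011111011001100, bit 27 = 1. Yes

Yes


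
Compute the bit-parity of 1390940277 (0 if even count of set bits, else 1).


0b1010010111010000001000001110101 has 13 ones => parity 1

1


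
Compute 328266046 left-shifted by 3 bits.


0b10011100100001111000100111110 << 3 = 0b10011100100001111000100111110000 = 2626128368

2626128368


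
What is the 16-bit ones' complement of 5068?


5068 ^ 65535 = 60467

60467


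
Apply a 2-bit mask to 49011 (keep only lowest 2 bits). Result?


49011 & 3 = 3

3


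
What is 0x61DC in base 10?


61DC hex = 25052 decimal

25052


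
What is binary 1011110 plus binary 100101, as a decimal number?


1011110 + 100101 = 10000011 = 131

131


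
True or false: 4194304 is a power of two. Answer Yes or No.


0b10000000000000000000000. Only one bit set => Yes

Yes


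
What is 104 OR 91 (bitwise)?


0b1101000 | 0b1011011 = 0b1111011 = 123

123


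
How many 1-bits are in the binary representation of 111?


0b1101111 has 6 set bits

6


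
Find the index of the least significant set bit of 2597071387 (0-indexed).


0b10011010110011000010101000011011. Lowest set bit at position 0

0


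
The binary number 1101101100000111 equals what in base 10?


1101101100000111 in decimal = 56071

56071


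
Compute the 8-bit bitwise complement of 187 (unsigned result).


~0b10111011 = 0b1000100 = 68 (8-bit unsigned)

68


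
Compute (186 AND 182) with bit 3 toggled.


Step 1: 186 & 182 = 178
Step 2: 178 ^ (1 << 3) = 178 ^ 8 = 186

186


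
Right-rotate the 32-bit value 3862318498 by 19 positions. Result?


Rotate 0b11100110001101100100110110100010 right by 19 (32-bit) = 0b11001001101101000101110011000110 = 3384040646

3384040646


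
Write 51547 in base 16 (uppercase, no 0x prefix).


51547 = C95B hex

C95B


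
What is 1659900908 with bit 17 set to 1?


1659900908 | (1 << 17) = 1659900908 | 131072 = 1660031980

1660031980


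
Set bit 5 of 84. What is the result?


84 | (1 << 5) = 84 | 32 = 116

116


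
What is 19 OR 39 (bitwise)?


0b10011 | 0b100111 = 0b110111 = 55

55


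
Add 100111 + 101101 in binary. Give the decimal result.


100111 + 101101 = 1010100 = 84

84


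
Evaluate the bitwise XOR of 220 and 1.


0b11011100 ^ 0b1 = 0b11011101 = 221

221


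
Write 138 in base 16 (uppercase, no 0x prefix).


138 = 8A hex

8A


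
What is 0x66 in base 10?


66 hex = 102 decimal

102


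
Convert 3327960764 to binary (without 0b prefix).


3327960764 = 11000110010111001010011010111100 in binary

11000110010111001010011010111100


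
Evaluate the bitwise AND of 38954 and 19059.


0b1001100000101010 & 0b100101001110011 = 0b100000100010 = 2082

2082


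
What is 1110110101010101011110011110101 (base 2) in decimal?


1110110101010101011110011110101 in decimal = 1990900981

1990900981


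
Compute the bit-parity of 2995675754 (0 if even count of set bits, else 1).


0b10110010100011100110001001101010 has 15 ones => parity 1

1


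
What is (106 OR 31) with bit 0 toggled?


Step 1: 106 | 31 = 127
Step 2: 127 ^ (1 << 0) = 127 ^ 1 = 126

126


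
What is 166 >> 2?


0b10100110 >> 2 = 0b101001 = 41

41


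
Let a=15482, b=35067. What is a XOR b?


15482 ^ 35067 = 46209

46209


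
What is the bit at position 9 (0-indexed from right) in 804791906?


0b101111111110000010011001100010, position 9 = 1

1


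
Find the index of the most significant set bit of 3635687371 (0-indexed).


0b11011000101101000010111111001011. Highest set bit at position 31

31


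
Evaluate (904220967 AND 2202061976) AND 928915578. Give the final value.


Step 1: 904220967 & 2202061976 = 20987904
Step 2: 20987904 & 928915578 = 20971520

20971520


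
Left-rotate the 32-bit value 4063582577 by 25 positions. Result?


Rotate 0b11110010001101010101100101110001 left by 25 (32-bit) = 0b11100011111001000110101010110010 = 3823397554

3823397554
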